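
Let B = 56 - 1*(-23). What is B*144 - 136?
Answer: 11240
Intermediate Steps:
B = 79 (B = 56 + 23 = 79)
B*144 - 136 = 79*144 - 136 = 11376 - 136 = 11240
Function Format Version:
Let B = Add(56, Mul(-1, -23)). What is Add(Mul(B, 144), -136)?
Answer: 11240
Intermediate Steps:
B = 79 (B = Add(56, 23) = 79)
Add(Mul(B, 144), -136) = Add(Mul(79, 144), -136) = Add(11376, -136) = 11240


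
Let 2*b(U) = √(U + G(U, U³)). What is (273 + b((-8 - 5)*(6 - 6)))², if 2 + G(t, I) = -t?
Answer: (546 + I*√2)²/4 ≈ 74529.0 + 386.08*I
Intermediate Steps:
G(t, I) = -2 - t
b(U) = I*√2/2 (b(U) = √(U + (-2 - U))/2 = √(-2)/2 = (I*√2)/2 = I*√2/2)
(273 + b((-8 - 5)*(6 - 6)))² = (273 + I*√2/2)²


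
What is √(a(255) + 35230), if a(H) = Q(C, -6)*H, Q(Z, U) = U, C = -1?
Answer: 10*√337 ≈ 183.58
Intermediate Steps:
a(H) = -6*H
√(a(255) + 35230) = √(-6*255 + 35230) = √(-1530 + 35230) = √33700 = 10*√337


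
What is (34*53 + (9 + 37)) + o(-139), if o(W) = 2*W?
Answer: 1570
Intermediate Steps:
(34*53 + (9 + 37)) + o(-139) = (34*53 + (9 + 37)) + 2*(-139) = (1802 + 46) - 278 = 1848 - 278 = 1570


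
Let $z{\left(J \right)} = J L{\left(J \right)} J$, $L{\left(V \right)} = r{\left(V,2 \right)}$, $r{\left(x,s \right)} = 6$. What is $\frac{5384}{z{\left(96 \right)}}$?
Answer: $\frac{673}{6912} \approx 0.097367$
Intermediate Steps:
$L{\left(V \right)} = 6$
$z{\left(J \right)} = 6 J^{2}$ ($z{\left(J \right)} = J 6 J = 6 J J = 6 J^{2}$)
$\frac{5384}{z{\left(96 \right)}} = \frac{5384}{6 \cdot 96^{2}} = \frac{5384}{6 \cdot 9216} = \frac{5384}{55296} = 5384 \cdot \frac{1}{55296} = \frac{673}{6912}$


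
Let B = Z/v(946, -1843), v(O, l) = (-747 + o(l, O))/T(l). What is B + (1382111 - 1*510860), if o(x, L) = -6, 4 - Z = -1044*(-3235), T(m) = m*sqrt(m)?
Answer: 871251 - 6224430248*I*sqrt(1843)/753 ≈ 8.7125e+5 - 3.5487e+8*I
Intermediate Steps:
T(m) = m**(3/2)
Z = -3377336 (Z = 4 - (-1044)*(-3235) = 4 - 1*3377340 = 4 - 3377340 = -3377336)
v(O, l) = -753/l**(3/2) (v(O, l) = (-747 - 6)/(l**(3/2)) = -753/l**(3/2))
B = -6224430248*I*sqrt(1843)/753 (B = -3377336*1843*I*sqrt(1843)/753 = -6224430248*I*sqrt(1843)/753 ≈ -3.5487e+8*I)
B + (1382111 - 1*510860) = -6224430248*I*sqrt(1843)/753 + (1382111 - 1*510860) = -6224430248*I*sqrt(1843)/753 + (1382111 - 510860) = -6224430248*I*sqrt(1843)/753 + 871251 = 871251 - 6224430248*I*sqrt(1843)/753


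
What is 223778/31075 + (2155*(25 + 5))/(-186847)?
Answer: 39803249216/5806270525 ≈ 6.8552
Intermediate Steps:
223778/31075 + (2155*(25 + 5))/(-186847) = 223778*(1/31075) + (2155*30)*(-1/186847) = 223778/31075 + 64650*(-1/186847) = 223778/31075 - 64650/186847 = 39803249216/5806270525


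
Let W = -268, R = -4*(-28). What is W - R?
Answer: -380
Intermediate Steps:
R = 112
W - R = -268 - 1*112 = -268 - 112 = -380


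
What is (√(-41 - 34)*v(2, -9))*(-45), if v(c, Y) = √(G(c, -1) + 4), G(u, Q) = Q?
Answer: -675*I ≈ -675.0*I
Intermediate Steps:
v(c, Y) = √3 (v(c, Y) = √(-1 + 4) = √3)
(√(-41 - 34)*v(2, -9))*(-45) = (√(-41 - 34)*√3)*(-45) = (√(-75)*√3)*(-45) = ((5*I*√3)*√3)*(-45) = (15*I)*(-45) = -675*I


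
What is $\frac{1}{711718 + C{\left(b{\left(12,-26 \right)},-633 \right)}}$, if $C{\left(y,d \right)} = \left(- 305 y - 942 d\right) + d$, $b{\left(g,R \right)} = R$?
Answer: $\frac{1}{1315301} \approx 7.6028 \cdot 10^{-7}$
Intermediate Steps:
$C{\left(y,d \right)} = - 941 d - 305 y$ ($C{\left(y,d \right)} = \left(- 942 d - 305 y\right) + d = - 941 d - 305 y$)
$\frac{1}{711718 + C{\left(b{\left(12,-26 \right)},-633 \right)}} = \frac{1}{711718 - -603583} = \frac{1}{711718 + \left(595653 + 7930\right)} = \frac{1}{711718 + 603583} = \frac{1}{1315301}$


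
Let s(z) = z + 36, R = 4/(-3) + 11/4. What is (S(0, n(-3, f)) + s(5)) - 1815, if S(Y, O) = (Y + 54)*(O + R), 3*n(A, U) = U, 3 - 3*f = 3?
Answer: -3395/2 ≈ -1697.5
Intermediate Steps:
R = 17/12 (R = 4*(-⅓) + 11*(¼) = -4/3 + 11/4 = 17/12 ≈ 1.4167)
f = 0 (f = 1 - ⅓*3 = 1 - 1 = 0)
n(A, U) = U/3
s(z) = 36 + z
S(Y, O) = (54 + Y)*(17/12 + O) (S(Y, O) = (Y + 54)*(O + 17/12) = (54 + Y)*(17/12 + O))
(S(0, n(-3, f)) + s(5)) - 1815 = ((153/2 + 54*((⅓)*0) + (17/12)*0 + ((⅓)*0)*0) + (36 + 5)) - 1815 = ((153/2 + 54*0 + 0 + 0*0) + 41) - 1815 = ((153/2 + 0 + 0 + 0) + 41) - 1815 = (153/2 + 41) - 1815 = 235/2 - 1815 = -3395/2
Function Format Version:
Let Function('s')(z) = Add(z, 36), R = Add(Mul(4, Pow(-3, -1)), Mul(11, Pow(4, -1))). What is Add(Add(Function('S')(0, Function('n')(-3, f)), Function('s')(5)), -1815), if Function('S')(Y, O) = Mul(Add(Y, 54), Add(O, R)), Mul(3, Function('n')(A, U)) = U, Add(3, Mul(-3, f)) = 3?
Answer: Rational(-3395, 2) ≈ -1697.5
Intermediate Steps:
R = Rational(17, 12) (R = Add(Mul(4, Rational(-1, 3)), Mul(11, Rational(1, 4))) = Add(Rational(-4, 3), Rational(11, 4)) = Rational(17, 12) ≈ 1.4167)
f = 0 (f = Add(1, Mul(Rational(-1, 3), 3)) = Add(1, -1) = 0)
Function('n')(A, U) = Mul(Rational(1, 3), U)
Function('s')(z) = Add(36, z)
Function('S')(Y, O) = Mul(Add(54, Y), Add(Rational(17, 12), O)) (Function('S')(Y, O) = Mul(Add(Y, 54), Add(O, Rational(17, 12))) = Mul(Add(54, Y), Add(Rational(17, 12), O)))
Add(Add(Function('S')(0, Function('n')(-3, f)), Function('s')(5)), -1815) = Add(Add(Add(Rational(153, 2), Mul(54, Mul(Rational(1, 3), 0)), Mul(Rational(17, 12), 0), Mul(Mul(Rational(1, 3), 0), 0)), Add(36, 5)), -1815) = Add(Add(Add(Rational(153, 2), Mul(54, 0), 0, Mul(0, 0)), 41), -1815) = Add(Add(Add(Rational(153, 2), 0, 0, 0), 41), -1815) = Add(Add(Rational(153, 2), 41), -1815) = Add(Rational(235, 2), -1815) = Rational(-3395, 2)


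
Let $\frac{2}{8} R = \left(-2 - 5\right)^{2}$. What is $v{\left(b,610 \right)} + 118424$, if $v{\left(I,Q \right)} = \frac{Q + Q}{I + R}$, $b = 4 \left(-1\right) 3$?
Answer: $\frac{5447809}{46} \approx 1.1843 \cdot 10^{5}$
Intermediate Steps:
$R = 196$ ($R = 4 \left(-2 - 5\right)^{2} = 4 \left(-7\right)^{2} = 4 \cdot 49 = 196$)
$b = -12$ ($b = \left(-4\right) 3 = -12$)
$v{\left(I,Q \right)} = \frac{2 Q}{196 + I}$ ($v{\left(I,Q \right)} = \frac{Q + Q}{I + 196} = \frac{2 Q}{196 + I}$)
$v{\left(b,610 \right)} + 118424 = 2 \cdot 610 \frac{1}{196 - 12} + 118424 = 2 \cdot 610 \cdot \frac{1}{184} + 118424 = \frac{305}{46} + 118424 = \frac{5447809}{46}$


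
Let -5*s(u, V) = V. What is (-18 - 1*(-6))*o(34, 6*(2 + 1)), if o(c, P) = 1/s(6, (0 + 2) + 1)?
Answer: 20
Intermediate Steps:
s(u, V) = -V/5
o(c, P) = -5/3 (o(c, P) = 1/(-((0 + 2) + 1)/5) = 1/(-(2 + 1)/5) = 1/(-⅕*3) = 1/(-⅗) = -5/3)
(-18 - 1*(-6))*o(34, 6*(2 + 1)) = (-18 - 1*(-6))*(-5/3) = (-18 + 6)*(-5/3) = -12*(-5/3) = 20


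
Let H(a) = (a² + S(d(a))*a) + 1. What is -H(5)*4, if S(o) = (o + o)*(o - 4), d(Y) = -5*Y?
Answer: -29104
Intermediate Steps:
S(o) = 2*o*(-4 + o) (S(o) = (2*o)*(-4 + o) = 2*o*(-4 + o))
H(a) = 1 + a² - 10*a²*(-4 - 5*a) (H(a) = (a² + (2*(-5*a)*(-4 - 5*a))*a) + 1 = (a² + (-10*a*(-4 - 5*a))*a) + 1 = (a² - 10*a²*(-4 - 5*a)) + 1 = 1 + a² - 10*a²*(-4 - 5*a))
-H(5)*4 = -(1 + 41*5² + 50*5³)*4 = -(1 + 41*25 + 50*125)*4 = -(1 + 1025 + 6250)*4 = -1*7276*4 = -7276*4 = -29104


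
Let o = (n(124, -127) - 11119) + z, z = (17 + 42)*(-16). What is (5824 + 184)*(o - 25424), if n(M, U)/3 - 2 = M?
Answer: -222950872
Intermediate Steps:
n(M, U) = 6 + 3*M
z = -944 (z = 59*(-16) = -944)
o = -11685 (o = ((6 + 3*124) - 11119) - 944 = ((6 + 372) - 11119) - 944 = (378 - 11119) - 944 = -10741 - 944 = -11685)
(5824 + 184)*(o - 25424) = (5824 + 184)*(-11685 - 25424) = 6008*(-37109) = -222950872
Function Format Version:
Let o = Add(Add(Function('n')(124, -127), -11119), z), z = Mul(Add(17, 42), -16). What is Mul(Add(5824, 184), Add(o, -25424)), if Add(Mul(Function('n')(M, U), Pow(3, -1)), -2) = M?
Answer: -222950872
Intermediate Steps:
Function('n')(M, U) = Add(6, Mul(3, M))
z = -944 (z = Mul(59, -16) = -944)
o = -11685 (o = Add(Add(Add(6, Mul(3, 124)), -11119), -944) = Add(Add(Add(6, 372), -11119), -944) = Add(Add(378, -11119), -944) = Add(-10741, -944) = -11685)
Mul(Add(5824, 184), Add(o, -25424)) = Mul(Add(5824, 184), Add(-11685, -25424)) = Mul(6008, -37109) = -222950872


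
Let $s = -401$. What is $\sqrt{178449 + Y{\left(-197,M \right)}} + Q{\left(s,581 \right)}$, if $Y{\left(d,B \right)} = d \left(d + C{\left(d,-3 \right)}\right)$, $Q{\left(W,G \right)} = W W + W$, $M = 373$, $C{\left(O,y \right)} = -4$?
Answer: $160400 + \sqrt{218046} \approx 1.6087 \cdot 10^{5}$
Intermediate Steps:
$Q{\left(W,G \right)} = W + W^{2}$ ($Q{\left(W,G \right)} = W^{2} + W = W + W^{2}$)
$Y{\left(d,B \right)} = d \left(-4 + d\right)$ ($Y{\left(d,B \right)} = d \left(d - 4\right) = d \left(-4 + d\right)$)
$\sqrt{178449 + Y{\left(-197,M \right)}} + Q{\left(s,581 \right)} = \sqrt{178449 - 197 \left(-4 - 197\right)} - 401 \left(1 - 401\right) = \sqrt{178449 - -39597} - -160400 = \sqrt{178449 + 39597} + 160400 = \sqrt{218046} + 160400 = 160400 + \sqrt{218046}$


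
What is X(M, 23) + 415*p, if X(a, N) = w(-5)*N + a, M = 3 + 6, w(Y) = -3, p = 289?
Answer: 119875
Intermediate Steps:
M = 9
X(a, N) = a - 3*N (X(a, N) = -3*N + a = a - 3*N)
X(M, 23) + 415*p = (9 - 3*23) + 415*289 = (9 - 69) + 119935 = -60 + 119935 = 119875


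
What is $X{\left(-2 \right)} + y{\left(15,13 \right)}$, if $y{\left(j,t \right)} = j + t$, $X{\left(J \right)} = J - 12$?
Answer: $14$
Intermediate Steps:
$X{\left(J \right)} = -12 + J$ ($X{\left(J \right)} = J - 12 = -12 + J$)
$X{\left(-2 \right)} + y{\left(15,13 \right)} = \left(-12 - 2\right) + \left(15 + 13\right) = -14 + 28 = 14$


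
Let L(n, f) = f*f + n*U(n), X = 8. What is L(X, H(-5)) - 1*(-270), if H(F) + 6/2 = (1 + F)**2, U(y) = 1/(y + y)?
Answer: 879/2 ≈ 439.50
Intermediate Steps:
U(y) = 1/(2*y)
H(F) = -3 + (1 + F)**2
L(n, f) = 1/2 + f**2 (L(n, f) = f*f + n*(1/(2*n)) = f**2 + 1/2 = 1/2 + f**2)
L(X, H(-5)) - 1*(-270) = (1/2 + (-3 + (1 - 5)**2)**2) - 1*(-270) = (1/2 + (-3 + (-4)**2)**2) + 270 = (1/2 + (-3 + 16)**2) + 270 = (1/2 + 13**2) + 270 = (1/2 + 169) + 270 = 339/2 + 270 = 879/2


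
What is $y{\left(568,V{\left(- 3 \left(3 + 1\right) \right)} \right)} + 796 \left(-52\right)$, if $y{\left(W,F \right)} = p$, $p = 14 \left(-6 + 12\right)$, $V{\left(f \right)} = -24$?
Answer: $-41308$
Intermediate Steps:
$p = 84$ ($p = 14 \cdot 6 = 84$)
$y{\left(W,F \right)} = 84$
$y{\left(568,V{\left(- 3 \left(3 + 1\right) \right)} \right)} + 796 \left(-52\right) = 84 + 796 \left(-52\right) = 84 - 41392 = -41308$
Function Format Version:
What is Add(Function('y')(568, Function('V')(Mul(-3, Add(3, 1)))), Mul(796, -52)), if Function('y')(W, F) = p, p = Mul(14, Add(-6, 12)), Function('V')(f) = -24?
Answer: -41308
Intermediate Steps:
p = 84 (p = Mul(14, 6) = 84)
Function('y')(W, F) = 84
Add(Function('y')(568, Function('V')(Mul(-3, Add(3, 1)))), Mul(796, -52)) = Add(84, Mul(796, -52)) = Add(84, -41392) = -41308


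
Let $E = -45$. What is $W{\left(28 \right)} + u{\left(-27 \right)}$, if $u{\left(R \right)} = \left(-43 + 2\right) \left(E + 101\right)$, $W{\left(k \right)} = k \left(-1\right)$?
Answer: $-2324$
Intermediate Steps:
$W{\left(k \right)} = - k$
$u{\left(R \right)} = -2296$ ($u{\left(R \right)} = \left(-43 + 2\right) \left(-45 + 101\right) = \left(-41\right) 56 = -2296$)
$W{\left(28 \right)} + u{\left(-27 \right)} = \left(-1\right) 28 - 2296 = -28 - 2296 = -2324$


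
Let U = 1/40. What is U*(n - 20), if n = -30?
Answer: -5/4 ≈ -1.2500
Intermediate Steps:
U = 1/40 ≈ 0.025000
U*(n - 20) = (-30 - 20)/40 = (1/40)*(-50) = -5/4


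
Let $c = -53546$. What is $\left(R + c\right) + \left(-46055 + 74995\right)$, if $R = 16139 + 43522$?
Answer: $35055$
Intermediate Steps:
$R = 59661$
$\left(R + c\right) + \left(-46055 + 74995\right) = \left(59661 - 53546\right) + \left(-46055 + 74995\right) = 6115 + 28940 = 35055$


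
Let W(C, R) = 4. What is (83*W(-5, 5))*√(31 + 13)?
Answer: 664*√11 ≈ 2202.2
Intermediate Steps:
(83*W(-5, 5))*√(31 + 13) = (83*4)*√(31 + 13) = 332*√44 = 332*(2*√11) = 664*√11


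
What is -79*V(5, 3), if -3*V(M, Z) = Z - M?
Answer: -158/3 ≈ -52.667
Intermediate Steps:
V(M, Z) = -Z/3 + M/3 (V(M, Z) = -(Z - M)/3 = -Z/3 + M/3)
-79*V(5, 3) = -79*(-⅓*3 + (⅓)*5) = -79*(-1 + 5/3) = -79*⅔ = -158/3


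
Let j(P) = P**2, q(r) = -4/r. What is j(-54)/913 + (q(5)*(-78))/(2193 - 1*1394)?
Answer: 11934276/3647435 ≈ 3.2720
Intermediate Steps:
j(-54)/913 + (q(5)*(-78))/(2193 - 1*1394) = (-54)**2/913 + (-4/5*(-78))/(2193 - 1*1394) = 2916*(1/913) + (-4*1/5*(-78))/(2193 - 1394) = 2916/913 - 4/5*(-78)/799 = 2916/913 + (312/5)*(1/799) = 2916/913 + 312/3995 = 11934276/3647435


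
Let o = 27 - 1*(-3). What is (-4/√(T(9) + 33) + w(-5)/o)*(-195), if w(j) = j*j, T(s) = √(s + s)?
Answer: -325/2 + 260*√3/√(11 + √2) ≈ -34.687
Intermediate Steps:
T(s) = √2*√s (T(s) = √(2*s) = √2*√s)
w(j) = j²
o = 30 (o = 27 + 3 = 30)
(-4/√(T(9) + 33) + w(-5)/o)*(-195) = (-4/√(√2*√9 + 33) + (-5)²/30)*(-195) = (-4/√(√2*3 + 33) + 25*(1/30))*(-195) = (-4/√(3*√2 + 33) + ⅚)*(-195) = (-4/√(33 + 3*√2) + ⅚)*(-195) = (⅚ - 4/√(33 + 3*√2))*(-195) = -325/2 + 780/√(33 + 3*√2)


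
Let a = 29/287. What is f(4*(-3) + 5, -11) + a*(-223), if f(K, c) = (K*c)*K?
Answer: -161160/287 ≈ -561.53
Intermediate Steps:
f(K, c) = c*K²
a = 29/287 (a = 29*(1/287) = 29/287 ≈ 0.10105)
f(4*(-3) + 5, -11) + a*(-223) = -11*(4*(-3) + 5)² + (29/287)*(-223) = -11*(-12 + 5)² - 6467/287 = -11*(-7)² - 6467/287 = -11*49 - 6467/287 = -539 - 6467/287 = -161160/287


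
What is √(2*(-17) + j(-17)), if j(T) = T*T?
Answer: √255 ≈ 15.969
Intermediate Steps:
j(T) = T²
√(2*(-17) + j(-17)) = √(2*(-17) + (-17)²) = √(-34 + 289) = √255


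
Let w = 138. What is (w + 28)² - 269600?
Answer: -242044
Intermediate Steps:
(w + 28)² - 269600 = (138 + 28)² - 269600 = 166² - 269600 = 27556 - 269600 = -242044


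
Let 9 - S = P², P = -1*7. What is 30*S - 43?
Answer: -1243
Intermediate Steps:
P = -7
S = -40 (S = 9 - 1*(-7)² = 9 - 1*49 = 9 - 49 = -40)
30*S - 43 = 30*(-40) - 43 = -1200 - 43 = -1243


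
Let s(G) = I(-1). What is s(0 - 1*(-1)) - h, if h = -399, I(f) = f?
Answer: 398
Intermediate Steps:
s(G) = -1
s(0 - 1*(-1)) - h = -1 - 1*(-399) = -1 + 399 = 398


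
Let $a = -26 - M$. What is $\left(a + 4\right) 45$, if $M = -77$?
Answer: $2475$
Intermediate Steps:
$a = 51$ ($a = -26 - -77 = -26 + 77 = 51$)
$\left(a + 4\right) 45 = \left(51 + 4\right) 45 = 55 \cdot 45 = 2475$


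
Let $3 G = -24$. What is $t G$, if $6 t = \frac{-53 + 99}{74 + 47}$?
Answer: $- \frac{184}{363} \approx -0.50689$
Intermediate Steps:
$G = -8$ ($G = \frac{1}{3} \left(-24\right) = -8$)
$t = \frac{23}{363}$ ($t = \frac{\left(-53 + 99\right) \frac{1}{74 + 47}}{6} = \frac{46 \cdot \frac{1}{121}}{6} = \frac{1}{6} \cdot \frac{46}{121} = \frac{23}{363} \approx 0.063361$)
$t G = \frac{23}{363} \left(-8\right) = - \frac{184}{363}$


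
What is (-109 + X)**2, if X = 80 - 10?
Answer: 1521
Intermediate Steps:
X = 70
(-109 + X)**2 = (-109 + 70)**2 = (-39)**2 = 1521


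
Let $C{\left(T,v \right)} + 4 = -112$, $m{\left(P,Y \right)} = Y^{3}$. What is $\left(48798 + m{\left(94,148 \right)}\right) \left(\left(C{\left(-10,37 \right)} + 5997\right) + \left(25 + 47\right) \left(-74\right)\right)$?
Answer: $1819696270$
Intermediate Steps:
$C{\left(T,v \right)} = -116$ ($C{\left(T,v \right)} = -4 - 112 = -116$)
$\left(48798 + m{\left(94,148 \right)}\right) \left(\left(C{\left(-10,37 \right)} + 5997\right) + \left(25 + 47\right) \left(-74\right)\right) = \left(48798 + 148^{3}\right) \left(\left(-116 + 5997\right) + \left(25 + 47\right) \left(-74\right)\right) = \left(48798 + 3241792\right) \left(5881 + 72 \left(-74\right)\right) = 3290590 \left(5881 - 5328\right) = 3290590 \cdot 553 = 1819696270$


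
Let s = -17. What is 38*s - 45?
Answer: -691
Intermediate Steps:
38*s - 45 = 38*(-17) - 45 = -646 - 45 = -691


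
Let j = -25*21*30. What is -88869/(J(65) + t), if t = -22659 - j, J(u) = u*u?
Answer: 8079/244 ≈ 33.111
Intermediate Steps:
j = -15750 (j = -525*30 = -15750)
J(u) = u**2
t = -6909 (t = -22659 - 1*(-15750) = -22659 + 15750 = -6909)
-88869/(J(65) + t) = -88869/(65**2 - 6909) = -88869/(4225 - 6909) = -88869/(-2684) = -88869*(-1/2684) = 8079/244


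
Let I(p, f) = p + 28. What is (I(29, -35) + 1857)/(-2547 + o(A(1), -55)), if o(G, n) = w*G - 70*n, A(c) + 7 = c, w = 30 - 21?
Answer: 1914/1249 ≈ 1.5324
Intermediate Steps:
w = 9
A(c) = -7 + c
I(p, f) = 28 + p
o(G, n) = -70*n + 9*G (o(G, n) = 9*G - 70*n = -70*n + 9*G)
(I(29, -35) + 1857)/(-2547 + o(A(1), -55)) = ((28 + 29) + 1857)/(-2547 + (-70*(-55) + 9*(-7 + 1))) = (57 + 1857)/(-2547 + (3850 + 9*(-6))) = 1914/(-2547 + (3850 - 54)) = 1914/(-2547 + 3796) = 1914/1249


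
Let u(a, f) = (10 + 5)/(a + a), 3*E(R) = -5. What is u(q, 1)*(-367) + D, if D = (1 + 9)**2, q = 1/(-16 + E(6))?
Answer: 97455/2 ≈ 48728.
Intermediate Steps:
E(R) = -5/3 (E(R) = (1/3)*(-5) = -5/3)
q = -3/53 (q = 1/(-16 - 5/3) = 1/(-53/3) = -3/53 ≈ -0.056604)
u(a, f) = 15/(2*a) (u(a, f) = 15/((2*a)) = 15*(1/(2*a)) = 15/(2*a))
D = 100 (D = 10**2 = 100)
u(q, 1)*(-367) + D = (15/(2*(-3/53)))*(-367) + 100 = ((15/2)*(-53/3))*(-367) + 100 = -265/2*(-367) + 100 = 97255/2 + 100 = 97455/2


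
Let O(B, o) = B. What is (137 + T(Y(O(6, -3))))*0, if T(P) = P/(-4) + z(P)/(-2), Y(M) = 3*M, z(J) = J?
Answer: 0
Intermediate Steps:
T(P) = -3*P/4 (T(P) = P/(-4) + P/(-2) = P*(-1/4) + P*(-1/2) = -P/4 - P/2 = -3*P/4)
(137 + T(Y(O(6, -3))))*0 = (137 - 9*6/4)*0 = (137 - 3/4*18)*0 = (137 - 27/2)*0 = (247/2)*0 = 0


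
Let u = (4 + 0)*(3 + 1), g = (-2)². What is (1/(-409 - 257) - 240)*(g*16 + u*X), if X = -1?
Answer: -1278728/111 ≈ -11520.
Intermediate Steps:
g = 4
u = 16 (u = 4*4 = 16)
(1/(-409 - 257) - 240)*(g*16 + u*X) = (1/(-409 - 257) - 240)*(4*16 + 16*(-1)) = (1/(-666) - 240)*(64 - 16) = (-1/666 - 240)*48 = -159841/666*48 = -1278728/111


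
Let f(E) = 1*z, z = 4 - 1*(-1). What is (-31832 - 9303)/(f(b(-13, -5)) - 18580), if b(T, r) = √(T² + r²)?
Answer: 8227/3715 ≈ 2.2145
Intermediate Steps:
z = 5 (z = 4 + 1 = 5)
f(E) = 5 (f(E) = 1*5 = 5)
(-31832 - 9303)/(f(b(-13, -5)) - 18580) = (-31832 - 9303)/(5 - 18580) = -41135/(-18575) = -41135*(-1/18575) = 8227/3715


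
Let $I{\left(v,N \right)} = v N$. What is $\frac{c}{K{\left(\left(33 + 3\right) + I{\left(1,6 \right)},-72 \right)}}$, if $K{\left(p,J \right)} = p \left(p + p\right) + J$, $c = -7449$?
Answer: $- \frac{2483}{1152} \approx -2.1554$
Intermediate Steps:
$I{\left(v,N \right)} = N v$
$K{\left(p,J \right)} = J + 2 p^{2}$ ($K{\left(p,J \right)} = p 2 p + J = 2 p^{2} + J = J + 2 p^{2}$)
$\frac{c}{K{\left(\left(33 + 3\right) + I{\left(1,6 \right)},-72 \right)}} = - \frac{7449}{-72 + 2 \left(\left(33 + 3\right) + 6 \cdot 1\right)^{2}} = - \frac{7449}{-72 + 2 \left(36 + 6\right)^{2}} = - \frac{7449}{-72 + 2 \cdot 42^{2}} = - \frac{7449}{-72 + 2 \cdot 1764} = - \frac{7449}{-72 + 3528} = - \frac{7449}{3456} = \left(-7449\right) \frac{1}{3456} = - \frac{2483}{1152}$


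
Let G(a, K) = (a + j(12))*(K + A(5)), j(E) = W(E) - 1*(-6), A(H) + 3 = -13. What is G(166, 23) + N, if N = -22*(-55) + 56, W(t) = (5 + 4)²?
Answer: 3037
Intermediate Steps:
A(H) = -16 (A(H) = -3 - 13 = -16)
W(t) = 81 (W(t) = 9² = 81)
j(E) = 87 (j(E) = 81 - 1*(-6) = 81 + 6 = 87)
N = 1266 (N = 1210 + 56 = 1266)
G(a, K) = (-16 + K)*(87 + a) (G(a, K) = (a + 87)*(K - 16) = (87 + a)*(-16 + K) = (-16 + K)*(87 + a))
G(166, 23) + N = (-1392 - 16*166 + 87*23 + 23*166) + 1266 = (-1392 - 2656 + 2001 + 3818) + 1266 = 1771 + 1266 = 3037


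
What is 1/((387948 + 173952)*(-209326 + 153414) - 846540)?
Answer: -1/31417799340 ≈ -3.1829e-11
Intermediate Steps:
1/((387948 + 173952)*(-209326 + 153414) - 846540) = 1/(561900*(-55912) - 846540) = 1/(-31416952800 - 846540) = 1/(-31417799340) = -1/31417799340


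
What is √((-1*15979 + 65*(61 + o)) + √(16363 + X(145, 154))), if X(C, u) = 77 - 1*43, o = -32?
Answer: √(-14094 + √16397) ≈ 118.18*I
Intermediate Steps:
X(C, u) = 34 (X(C, u) = 77 - 43 = 34)
√((-1*15979 + 65*(61 + o)) + √(16363 + X(145, 154))) = √((-1*15979 + 65*(61 - 32)) + √(16363 + 34)) = √((-15979 + 65*29) + √16397) = √((-15979 + 1885) + √16397) = √(-14094 + √16397)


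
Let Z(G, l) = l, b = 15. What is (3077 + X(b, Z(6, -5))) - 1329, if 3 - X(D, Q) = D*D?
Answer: 1526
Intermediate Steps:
X(D, Q) = 3 - D² (X(D, Q) = 3 - D*D = 3 - D²)
(3077 + X(b, Z(6, -5))) - 1329 = (3077 + (3 - 1*15²)) - 1329 = (3077 + (3 - 1*225)) - 1329 = (3077 + (3 - 225)) - 1329 = (3077 - 222) - 1329 = 2855 - 1329 = 1526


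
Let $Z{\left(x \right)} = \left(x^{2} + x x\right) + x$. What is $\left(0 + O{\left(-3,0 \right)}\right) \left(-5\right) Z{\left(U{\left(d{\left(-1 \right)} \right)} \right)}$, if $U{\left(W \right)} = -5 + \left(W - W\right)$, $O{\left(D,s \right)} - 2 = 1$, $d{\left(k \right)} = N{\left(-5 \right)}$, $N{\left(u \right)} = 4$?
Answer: $-675$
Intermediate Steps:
$d{\left(k \right)} = 4$
$O{\left(D,s \right)} = 3$ ($O{\left(D,s \right)} = 2 + 1 = 3$)
$U{\left(W \right)} = -5$ ($U{\left(W \right)} = -5 + 0 = -5$)
$Z{\left(x \right)} = x + 2 x^{2}$ ($Z{\left(x \right)} = \left(x^{2} + x^{2}\right) + x = 2 x^{2} + x = x + 2 x^{2}$)
$\left(0 + O{\left(-3,0 \right)}\right) \left(-5\right) Z{\left(U{\left(d{\left(-1 \right)} \right)} \right)} = \left(0 + 3\right) \left(-5\right) \left(- 5 \left(1 + 2 \left(-5\right)\right)\right) = 3 \left(-5\right) \left(- 5 \left(1 - 10\right)\right) = - 15 \left(\left(-5\right) \left(-9\right)\right) = \left(-15\right) 45 = -675$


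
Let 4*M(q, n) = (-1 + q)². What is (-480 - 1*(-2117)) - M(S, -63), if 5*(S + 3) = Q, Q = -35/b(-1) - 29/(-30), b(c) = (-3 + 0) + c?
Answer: 588939311/360000 ≈ 1635.9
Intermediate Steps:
b(c) = -3 + c
Q = 583/60 (Q = -35/(-3 - 1) - 29/(-30) = -35/(-4) - 29*(-1/30) = -35*(-¼) + 29/30 = 35/4 + 29/30 = 583/60 ≈ 9.7167)
S = -317/300 (S = -3 + (⅕)*(583/60) = -3 + 583/300 = -317/300 ≈ -1.0567)
M(q, n) = (-1 + q)²/4
(-480 - 1*(-2117)) - M(S, -63) = (-480 - 1*(-2117)) - (-1 - 317/300)²/4 = (-480 + 2117) - (-617/300)²/4 = 1637 - 380689/(4*90000) = 1637 - 1*380689/360000 = 1637 - 380689/360000 = 588939311/360000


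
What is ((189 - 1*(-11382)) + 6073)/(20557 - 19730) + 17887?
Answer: 14810193/827 ≈ 17908.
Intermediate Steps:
((189 - 1*(-11382)) + 6073)/(20557 - 19730) + 17887 = ((189 + 11382) + 6073)/827 + 17887 = (11571 + 6073)*(1/827) + 17887 = 17644*(1/827) + 17887 = 17644/827 + 17887 = 14810193/827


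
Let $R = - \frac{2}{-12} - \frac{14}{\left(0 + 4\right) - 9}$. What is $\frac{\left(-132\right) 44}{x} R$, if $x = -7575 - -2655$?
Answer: $\frac{10769}{3075} \approx 3.5021$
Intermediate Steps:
$R = \frac{89}{30}$ ($R = \left(-2\right) \left(- \frac{1}{12}\right) - \frac{14}{4 - 9} = \frac{1}{6} - \frac{14}{-5} = \frac{1}{6} - - \frac{14}{5} = \frac{1}{6} + \frac{14}{5} = \frac{89}{30} \approx 2.9667$)
$x = -4920$ ($x = -7575 + 2655 = -4920$)
$\frac{\left(-132\right) 44}{x} R = \frac{\left(-132\right) 44}{-4920} \cdot \frac{89}{30} = \left(-5808\right) \left(- \frac{1}{4920}\right) \frac{89}{30} = \frac{242}{205} \cdot \frac{89}{30} = \frac{10769}{3075}$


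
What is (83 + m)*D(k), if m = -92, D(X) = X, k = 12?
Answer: -108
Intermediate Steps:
(83 + m)*D(k) = (83 - 92)*12 = -9*12 = -108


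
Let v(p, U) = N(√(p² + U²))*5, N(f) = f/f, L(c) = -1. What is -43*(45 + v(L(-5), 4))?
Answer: -2150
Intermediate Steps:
N(f) = 1
v(p, U) = 5 (v(p, U) = 1*5 = 5)
-43*(45 + v(L(-5), 4)) = -43*(45 + 5) = -43*50 = -2150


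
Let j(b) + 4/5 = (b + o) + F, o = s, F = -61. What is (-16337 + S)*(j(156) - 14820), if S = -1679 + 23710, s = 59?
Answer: -417563796/5 ≈ -8.3513e+7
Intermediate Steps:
o = 59
j(b) = -14/5 + b (j(b) = -⅘ + ((b + 59) - 61) = -⅘ + ((59 + b) - 61) = -⅘ + (-2 + b) = -14/5 + b)
S = 22031
(-16337 + S)*(j(156) - 14820) = (-16337 + 22031)*((-14/5 + 156) - 14820) = 5694*(766/5 - 14820) = 5694*(-73334/5) = -417563796/5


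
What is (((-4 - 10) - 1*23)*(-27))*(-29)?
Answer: -28971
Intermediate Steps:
(((-4 - 10) - 1*23)*(-27))*(-29) = ((-14 - 23)*(-27))*(-29) = -37*(-27)*(-29) = 999*(-29) = -28971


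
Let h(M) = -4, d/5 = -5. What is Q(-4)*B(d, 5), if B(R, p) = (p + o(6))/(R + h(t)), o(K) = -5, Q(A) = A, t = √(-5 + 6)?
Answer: 0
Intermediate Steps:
d = -25 (d = 5*(-5) = -25)
t = 1 (t = √1 = 1)
B(R, p) = (-5 + p)/(-4 + R) (B(R, p) = (p - 5)/(R - 4) = (-5 + p)/(-4 + R))
Q(-4)*B(d, 5) = -4*(-5 + 5)/(-4 - 25) = -4*0/(-29) = -(-4)*0/29 = -4*0 = 0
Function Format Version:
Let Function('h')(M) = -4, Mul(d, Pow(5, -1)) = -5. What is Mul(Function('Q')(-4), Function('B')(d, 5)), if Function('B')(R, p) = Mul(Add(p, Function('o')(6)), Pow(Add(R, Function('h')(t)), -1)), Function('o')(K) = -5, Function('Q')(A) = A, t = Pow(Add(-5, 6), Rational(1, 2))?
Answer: 0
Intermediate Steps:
d = -25 (d = Mul(5, -5) = -25)
t = 1 (t = Pow(1, Rational(1, 2)) = 1)
Function('B')(R, p) = Mul(Pow(Add(-4, R), -1), Add(-5, p)) (Function('B')(R, p) = Mul(Add(p, -5), Pow(Add(R, -4), -1)) = Mul(Add(-5, p), Pow(Add(-4, R), -1)) = Mul(Pow(Add(-4, R), -1), Add(-5, p)))
Mul(Function('Q')(-4), Function('B')(d, 5)) = Mul(-4, Mul(Pow(Add(-4, -25), -1), Add(-5, 5))) = Mul(-4, Mul(Pow(-29, -1), 0)) = Mul(-4, Mul(Rational(-1, 29), 0)) = Mul(-4, 0) = 0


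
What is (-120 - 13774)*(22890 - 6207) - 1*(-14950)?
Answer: -231778652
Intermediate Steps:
(-120 - 13774)*(22890 - 6207) - 1*(-14950) = -13894*16683 + 14950 = -231793602 + 14950 = -231778652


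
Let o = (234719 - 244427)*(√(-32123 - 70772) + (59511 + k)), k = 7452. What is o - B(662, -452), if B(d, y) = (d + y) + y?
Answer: -650076562 - 9708*I*√102895 ≈ -6.5008e+8 - 3.1141e+6*I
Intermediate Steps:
o = -650076804 - 9708*I*√102895 (o = (234719 - 244427)*(√(-32123 - 70772) + (59511 + 7452)) = -9708*(√(-102895) + 66963) = -9708*(I*√102895 + 66963) = -9708*(66963 + I*√102895) = -650076804 - 9708*I*√102895 ≈ -6.5008e+8 - 3.1141e+6*I)
B(d, y) = d + 2*y
o - B(662, -452) = (-650076804 - 9708*I*√102895) - (662 + 2*(-452)) = (-650076804 - 9708*I*√102895) - (662 - 904) = (-650076804 - 9708*I*√102895) - 1*(-242) = (-650076804 - 9708*I*√102895) + 242 = -650076562 - 9708*I*√102895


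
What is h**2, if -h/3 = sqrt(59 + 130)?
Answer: 1701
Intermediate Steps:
h = -9*sqrt(21) (h = -3*sqrt(59 + 130) = -9*sqrt(21) ≈ -41.243)
h**2 = (-9*sqrt(21))**2 = 1701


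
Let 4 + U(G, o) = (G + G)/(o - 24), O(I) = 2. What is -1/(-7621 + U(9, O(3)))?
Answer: 11/83884 ≈ 0.00013113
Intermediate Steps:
U(G, o) = -4 + 2*G/(-24 + o) (U(G, o) = -4 + (G + G)/(o - 24) = -4 + (2*G)/(-24 + o) = -4 + 2*G/(-24 + o))
-1/(-7621 + U(9, O(3))) = -1/(-7621 + 2*(48 + 9 - 2*2)/(-24 + 2)) = -1/(-7621 + 2*(48 + 9 - 4)/(-22)) = -1/(-7621 + 2*(-1/22)*53) = -1/(-7621 - 53/11) = -1/(-83884/11) = -1*(-11/83884) = 11/83884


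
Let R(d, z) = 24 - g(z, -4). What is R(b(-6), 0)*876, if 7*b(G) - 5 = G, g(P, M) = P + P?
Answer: 21024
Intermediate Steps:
g(P, M) = 2*P
b(G) = 5/7 + G/7
R(d, z) = 24 - 2*z
R(b(-6), 0)*876 = (24 - 2*0)*876 = (24 + 0)*876 = 24*876 = 21024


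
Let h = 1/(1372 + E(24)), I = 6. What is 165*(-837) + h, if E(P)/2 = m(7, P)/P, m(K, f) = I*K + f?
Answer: -380479273/2755 ≈ -1.3811e+5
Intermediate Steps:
m(K, f) = f + 6*K (m(K, f) = 6*K + f = f + 6*K)
E(P) = 2*(42 + P)/P (E(P) = 2*((P + 6*7)/P) = 2*((P + 42)/P) = 2*((42 + P)/P) = 2*(42 + P)/P)
h = 2/2755 (h = 1/(1372 + (2 + 84/24)) = 1/(1372 + (2 + 84*(1/24))) = 1/(1372 + (2 + 7/2)) = 1/(1372 + 11/2) = 1/(2755/2) = 2/2755 ≈ 0.00072595)
165*(-837) + h = 165*(-837) + 2/2755 = -138105 + 2/2755 = -380479273/2755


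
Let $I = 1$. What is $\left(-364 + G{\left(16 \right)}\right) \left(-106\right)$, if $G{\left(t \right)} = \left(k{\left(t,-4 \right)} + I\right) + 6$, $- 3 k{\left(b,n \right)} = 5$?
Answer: $\frac{114056}{3} \approx 38019.0$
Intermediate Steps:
$k{\left(b,n \right)} = - \frac{5}{3}$ ($k{\left(b,n \right)} = \left(- \frac{1}{3}\right) 5 = - \frac{5}{3}$)
$G{\left(t \right)} = \frac{16}{3}$ ($G{\left(t \right)} = \left(- \frac{5}{3} + 1\right) + 6 = - \frac{2}{3} + 6 = \frac{16}{3}$)
$\left(-364 + G{\left(16 \right)}\right) \left(-106\right) = \left(-364 + \frac{16}{3}\right) \left(-106\right) = \left(- \frac{1076}{3}\right) \left(-106\right) = \frac{114056}{3}$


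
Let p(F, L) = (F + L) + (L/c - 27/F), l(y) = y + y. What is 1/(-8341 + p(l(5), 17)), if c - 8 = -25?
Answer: -10/83177 ≈ -0.00012023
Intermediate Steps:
c = -17 (c = 8 - 25 = -17)
l(y) = 2*y
p(F, L) = F - 27/F + 16*L/17 (p(F, L) = (F + L) + (L/(-17) - 27/F) = (F + L) + (L*(-1/17) - 27/F) = (F + L) + (-L/17 - 27/F) = (F + L) + (-27/F - L/17) = F - 27/F + 16*L/17)
1/(-8341 + p(l(5), 17)) = 1/(-8341 + (2*5 - 27/(2*5) + (16/17)*17)) = 1/(-8341 + (10 - 27/10 + 16)) = 1/(-8341 + 233/10) = 1/(-83177/10) = -10/83177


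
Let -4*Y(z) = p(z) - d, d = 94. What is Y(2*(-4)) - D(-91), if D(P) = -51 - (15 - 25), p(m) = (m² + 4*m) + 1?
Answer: 225/4 ≈ 56.250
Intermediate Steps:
p(m) = 1 + m² + 4*m
Y(z) = 93/4 - z - z²/4 (Y(z) = -((1 + z² + 4*z) - 1*94)/4 = -((1 + z² + 4*z) - 94)/4 = -(-93 + z² + 4*z)/4 = 93/4 - z - z²/4)
D(P) = -41 (D(P) = -51 - 1*(-10) = -51 + 10 = -41)
Y(2*(-4)) - D(-91) = (93/4 - 2*(-4) - (2*(-4))²/4) - 1*(-41) = (93/4 - 1*(-8) - ¼*(-8)²) + 41 = (93/4 + 8 - ¼*64) + 41 = (93/4 + 8 - 16) + 41 = 61/4 + 41 = 225/4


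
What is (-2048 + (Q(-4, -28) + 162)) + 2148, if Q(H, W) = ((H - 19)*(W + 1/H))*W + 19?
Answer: -17912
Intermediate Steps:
Q(H, W) = 19 + W*(-19 + H)*(W + 1/H) (Q(H, W) = ((-19 + H)*(W + 1/H))*W + 19 = W*(-19 + H)*(W + 1/H) + 19 = 19 + W*(-19 + H)*(W + 1/H))
(-2048 + (Q(-4, -28) + 162)) + 2148 = (-2048 + ((19 - 28 - 19*(-28)**2 - 4*(-28)**2 - 19*(-28)/(-4)) + 162)) + 2148 = (-2048 + ((19 - 28 - 19*784 - 4*784 - 19*(-28)*(-1/4)) + 162)) + 2148 = (-2048 + ((19 - 28 - 14896 - 3136 - 133) + 162)) + 2148 = (-2048 + (-18174 + 162)) + 2148 = (-2048 - 18012) + 2148 = -20060 + 2148 = -17912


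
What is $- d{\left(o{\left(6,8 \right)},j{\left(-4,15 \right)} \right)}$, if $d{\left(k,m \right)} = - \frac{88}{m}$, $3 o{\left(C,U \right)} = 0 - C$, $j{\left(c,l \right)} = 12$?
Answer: $\frac{22}{3} \approx 7.3333$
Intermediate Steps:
$o{\left(C,U \right)} = - \frac{C}{3}$ ($o{\left(C,U \right)} = \frac{0 - C}{3} = \frac{\left(-1\right) C}{3} = - \frac{C}{3}$)
$- d{\left(o{\left(6,8 \right)},j{\left(-4,15 \right)} \right)} = - \frac{-88}{12} = \left(-1\right) \left(- \frac{22}{3}\right) = \frac{22}{3}$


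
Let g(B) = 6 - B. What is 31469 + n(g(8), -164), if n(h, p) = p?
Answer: 31305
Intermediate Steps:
31469 + n(g(8), -164) = 31469 - 164 = 31305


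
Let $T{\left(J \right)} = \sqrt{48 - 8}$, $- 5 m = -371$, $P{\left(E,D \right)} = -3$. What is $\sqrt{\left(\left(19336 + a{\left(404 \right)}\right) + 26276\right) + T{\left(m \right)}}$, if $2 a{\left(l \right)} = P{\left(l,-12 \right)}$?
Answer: $\frac{\sqrt{182442 + 8 \sqrt{10}}}{2} \approx 213.58$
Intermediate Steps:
$m = \frac{371}{5}$ ($m = \left(- \frac{1}{5}\right) \left(-371\right) = \frac{371}{5} \approx 74.2$)
$a{\left(l \right)} = - \frac{3}{2}$ ($a{\left(l \right)} = \frac{1}{2} \left(-3\right) = - \frac{3}{2}$)
$T{\left(J \right)} = 2 \sqrt{10}$ ($T{\left(J \right)} = \sqrt{40} = 2 \sqrt{10}$)
$\sqrt{\left(\left(19336 + a{\left(404 \right)}\right) + 26276\right) + T{\left(m \right)}} = \sqrt{\left(\left(19336 - \frac{3}{2}\right) + 26276\right) + 2 \sqrt{10}} = \sqrt{\left(\frac{38669}{2} + 26276\right) + 2 \sqrt{10}} = \sqrt{\frac{91221}{2} + 2 \sqrt{10}}$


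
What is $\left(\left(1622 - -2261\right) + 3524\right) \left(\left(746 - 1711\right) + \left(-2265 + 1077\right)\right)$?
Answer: $-15947271$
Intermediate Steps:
$\left(\left(1622 - -2261\right) + 3524\right) \left(\left(746 - 1711\right) + \left(-2265 + 1077\right)\right) = \left(\left(1622 + 2261\right) + 3524\right) \left(\left(746 - 1711\right) - 1188\right) = \left(3883 + 3524\right) \left(\left(746 - 1711\right) - 1188\right) = 7407 \left(-965 - 1188\right) = 7407 \left(-2153\right) = -15947271$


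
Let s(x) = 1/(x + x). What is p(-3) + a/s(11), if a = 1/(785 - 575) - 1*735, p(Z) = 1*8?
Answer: -1696999/105 ≈ -16162.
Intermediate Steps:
p(Z) = 8
s(x) = 1/(2*x)
a = -154349/210 (a = 1/210 - 735 = -154349/210 ≈ -735.00)
p(-3) + a/s(11) = 8 - 154349/(210*((1/2)/11)) = 8 - 154349/(210*((1/2)*(1/11))) = 8 - 154349/(210*1/22) = 8 - 154349/210*22 = 8 - 1697839/105 = -1696999/105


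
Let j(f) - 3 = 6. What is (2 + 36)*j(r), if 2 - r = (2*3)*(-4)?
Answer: 342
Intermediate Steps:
r = 26 (r = 2 - 2*3*(-4) = 2 - 6*(-4) = 2 - 1*(-24) = 2 + 24 = 26)
j(f) = 9 (j(f) = 3 + 6 = 9)
(2 + 36)*j(r) = (2 + 36)*9 = 38*9 = 342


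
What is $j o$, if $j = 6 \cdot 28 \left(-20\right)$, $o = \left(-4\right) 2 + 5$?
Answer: $10080$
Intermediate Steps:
$o = -3$ ($o = -8 + 5 = -3$)
$j = -3360$ ($j = 168 \left(-20\right) = -3360$)
$j o = \left(-3360\right) \left(-3\right) = 10080$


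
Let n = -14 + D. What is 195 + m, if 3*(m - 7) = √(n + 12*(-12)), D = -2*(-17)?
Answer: 202 + 2*I*√31/3 ≈ 202.0 + 3.7118*I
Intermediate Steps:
D = 34
n = 20 (n = -14 + 34 = 20)
m = 7 + 2*I*√31/3 (m = 7 + √(20 + 12*(-12))/3 = 7 + √(20 - 144)/3 = 7 + √(-124)/3 = 7 + (2*I*√31)/3 = 7 + 2*I*√31/3 ≈ 7.0 + 3.7118*I)
195 + m = 195 + (7 + 2*I*√31/3) = 202 + 2*I*√31/3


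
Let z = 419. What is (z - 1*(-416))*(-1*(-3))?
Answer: 2505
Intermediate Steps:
(z - 1*(-416))*(-1*(-3)) = (419 - 1*(-416))*(-1*(-3)) = (419 + 416)*3 = 835*3 = 2505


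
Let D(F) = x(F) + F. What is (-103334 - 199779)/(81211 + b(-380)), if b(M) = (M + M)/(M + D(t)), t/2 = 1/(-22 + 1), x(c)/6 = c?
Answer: -173077523/46372621 ≈ -3.7323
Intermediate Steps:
x(c) = 6*c
t = -2/21 (t = 2/(-22 + 1) = 2/(-21) = 2*(-1/21) = -2/21 ≈ -0.095238)
D(F) = 7*F (D(F) = 6*F + F = 7*F)
b(M) = 2*M/(-⅔ + M) (b(M) = (M + M)/(M + 7*(-2/21)) = (2*M)/(M - ⅔) = (2*M)/(-⅔ + M) = 2*M/(-⅔ + M))
(-103334 - 199779)/(81211 + b(-380)) = (-103334 - 199779)/(81211 + 6*(-380)/(-2 + 3*(-380))) = -303113/(81211 + 6*(-380)/(-2 - 1140)) = -303113/(81211 + 6*(-380)/(-1142)) = -303113/(81211 + 6*(-380)*(-1/1142)) = -303113/(81211 + 1140/571) = -303113/46372621/571 = -303113*571/46372621 = -173077523/46372621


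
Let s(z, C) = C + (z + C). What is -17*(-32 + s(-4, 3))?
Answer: 510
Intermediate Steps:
s(z, C) = z + 2*C (s(z, C) = C + (C + z) = z + 2*C)
-17*(-32 + s(-4, 3)) = -17*(-32 + (-4 + 2*3)) = -17*(-32 + (-4 + 6)) = -17*(-32 + 2) = -17*(-30) = 510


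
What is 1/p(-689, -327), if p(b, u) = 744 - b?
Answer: 1/1433 ≈ 0.00069784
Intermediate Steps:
1/p(-689, -327) = 1/(744 - 1*(-689)) = 1/(744 + 689) = 1/1433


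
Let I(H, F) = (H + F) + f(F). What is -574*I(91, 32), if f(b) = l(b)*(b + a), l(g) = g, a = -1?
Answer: -640010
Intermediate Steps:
f(b) = b*(-1 + b) (f(b) = b*(b - 1) = b*(-1 + b))
I(H, F) = F + H + F*(-1 + F) (I(H, F) = (H + F) + F*(-1 + F) = (F + H) + F*(-1 + F) = F + H + F*(-1 + F))
-574*I(91, 32) = -574*(91 + 32²) = -574*(91 + 1024) = -574*1115 = -640010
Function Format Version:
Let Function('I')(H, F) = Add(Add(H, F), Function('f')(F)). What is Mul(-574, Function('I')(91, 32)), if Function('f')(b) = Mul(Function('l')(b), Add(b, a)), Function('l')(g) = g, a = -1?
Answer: -640010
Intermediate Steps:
Function('f')(b) = Mul(b, Add(-1, b)) (Function('f')(b) = Mul(b, Add(b, -1)) = Mul(b, Add(-1, b)))
Function('I')(H, F) = Add(F, H, Mul(F, Add(-1, F))) (Function('I')(H, F) = Add(Add(H, F), Mul(F, Add(-1, F))) = Add(Add(F, H), Mul(F, Add(-1, F))) = Add(F, H, Mul(F, Add(-1, F))))
Mul(-574, Function('I')(91, 32)) = Mul(-574, Add(91, Pow(32, 2))) = Mul(-574, Add(91, 1024)) = Mul(-574, 1115) = -640010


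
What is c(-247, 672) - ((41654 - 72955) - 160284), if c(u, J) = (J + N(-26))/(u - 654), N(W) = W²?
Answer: 172616737/901 ≈ 1.9158e+5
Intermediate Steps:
c(u, J) = (676 + J)/(-654 + u) (c(u, J) = (J + (-26)²)/(u - 654) = (J + 676)/(-654 + u) = (676 + J)/(-654 + u))
c(-247, 672) - ((41654 - 72955) - 160284) = (676 + 672)/(-654 - 247) - ((41654 - 72955) - 160284) = 1348/(-901) - (-31301 - 160284) = -1/901*1348 - 1*(-191585) = -1348/901 + 191585 = 172616737/901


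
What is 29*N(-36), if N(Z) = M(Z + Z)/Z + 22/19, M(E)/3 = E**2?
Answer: -237394/19 ≈ -12494.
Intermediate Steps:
M(E) = 3*E**2
N(Z) = 22/19 + 12*Z (N(Z) = (3*(Z + Z)**2)/Z + 22/19 = (3*(2*Z)**2)/Z + 22*(1/19) = (3*(4*Z**2))/Z + 22/19 = (12*Z**2)/Z + 22/19 = 12*Z + 22/19 = 22/19 + 12*Z)
29*N(-36) = 29*(22/19 + 12*(-36)) = 29*(22/19 - 432) = 29*(-8186/19) = -237394/19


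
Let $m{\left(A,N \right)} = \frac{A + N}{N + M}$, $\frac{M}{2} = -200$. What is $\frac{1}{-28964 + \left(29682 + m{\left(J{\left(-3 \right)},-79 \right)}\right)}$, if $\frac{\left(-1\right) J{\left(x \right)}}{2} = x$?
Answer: $\frac{479}{343995} \approx 0.0013925$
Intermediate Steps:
$M = -400$ ($M = 2 \left(-200\right) = -400$)
$J{\left(x \right)} = - 2 x$
$m{\left(A,N \right)} = \frac{A + N}{-400 + N}$ ($m{\left(A,N \right)} = \frac{A + N}{N - 400} = \frac{A + N}{-400 + N}$)
$\frac{1}{-28964 + \left(29682 + m{\left(J{\left(-3 \right)},-79 \right)}\right)} = \frac{1}{-28964 + \left(29682 + \frac{\left(-2\right) \left(-3\right) - 79}{-400 - 79}\right)} = \frac{1}{-28964 + \left(29682 + \frac{6 - 79}{-479}\right)} = \frac{1}{-28964 + \left(29682 - - \frac{73}{479}\right)} = \frac{1}{-28964 + \left(29682 + \frac{73}{479}\right)} = \frac{1}{-28964 + \frac{14217751}{479}} = \frac{1}{\frac{343995}{479}} = \frac{479}{343995}$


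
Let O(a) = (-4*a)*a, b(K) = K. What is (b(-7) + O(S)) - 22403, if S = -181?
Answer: -153454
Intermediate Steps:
O(a) = -4*a²
(b(-7) + O(S)) - 22403 = (-7 - 4*(-181)²) - 22403 = (-7 - 4*32761) - 22403 = (-7 - 131044) - 22403 = -131051 - 22403 = -153454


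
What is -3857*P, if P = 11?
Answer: -42427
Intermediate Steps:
-3857*P = -3857*11 = -42427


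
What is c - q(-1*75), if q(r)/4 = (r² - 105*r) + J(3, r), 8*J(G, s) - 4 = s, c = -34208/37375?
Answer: -4033914791/74750 ≈ -53965.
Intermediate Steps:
c = -34208/37375 (c = -34208*1/37375 = -34208/37375 ≈ -0.91526)
J(G, s) = ½ + s/8
q(r) = 2 + 4*r² - 839*r/2 (q(r) = 4*((r² - 105*r) + (½ + r/8)) = 4*(½ + r² - 839*r/8) = 2 + 4*r² - 839*r/2)
c - q(-1*75) = -34208/37375 - (2 + 4*(-1*75)² - (-839)*75/2) = -34208/37375 - (2 + 4*(-75)² - 839/2*(-75)) = -34208/37375 - (2 + 4*5625 + 62925/2) = -34208/37375 - (2 + 22500 + 62925/2) = -34208/37375 - 1*107929/2 = -34208/37375 - 107929/2 = -4033914791/74750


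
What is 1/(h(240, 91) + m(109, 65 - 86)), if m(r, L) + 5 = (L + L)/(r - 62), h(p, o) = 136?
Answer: 47/6115 ≈ 0.0076860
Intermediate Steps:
m(r, L) = -5 + 2*L/(-62 + r) (m(r, L) = -5 + (L + L)/(r - 62) = -5 + (2*L)/(-62 + r) = -5 + 2*L/(-62 + r))
1/(h(240, 91) + m(109, 65 - 86)) = 1/(136 + (310 - 5*109 + 2*(65 - 86))/(-62 + 109)) = 1/(136 + (310 - 545 + 2*(-21))/47) = 1/(136 + (310 - 545 - 42)/47) = 1/(136 + (1/47)*(-277)) = 1/(136 - 277/47) = 1/(6115/47) = 47/6115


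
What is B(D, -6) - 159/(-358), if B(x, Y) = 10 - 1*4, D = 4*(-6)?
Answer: 2307/358 ≈ 6.4441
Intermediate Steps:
D = -24
B(x, Y) = 6 (B(x, Y) = 10 - 4 = 6)
B(D, -6) - 159/(-358) = 6 - 159/(-358) = 6 - 159*(-1)/358 = 6 - 1*(-159/358) = 6 + 159/358 = 2307/358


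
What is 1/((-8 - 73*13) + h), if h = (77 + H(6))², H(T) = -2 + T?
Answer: 1/5604 ≈ 0.00017844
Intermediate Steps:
h = 6561 (h = (77 + (-2 + 6))² = (77 + 4)² = 81² = 6561)
1/((-8 - 73*13) + h) = 1/((-8 - 73*13) + 6561) = 1/((-8 - 949) + 6561) = 1/(-957 + 6561) = 1/5604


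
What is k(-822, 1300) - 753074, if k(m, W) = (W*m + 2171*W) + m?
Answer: 999804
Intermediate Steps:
k(m, W) = m + 2171*W + W*m (k(m, W) = (2171*W + W*m) + m = m + 2171*W + W*m)
k(-822, 1300) - 753074 = (-822 + 2171*1300 + 1300*(-822)) - 753074 = (-822 + 2822300 - 1068600) - 753074 = 1752878 - 753074 = 999804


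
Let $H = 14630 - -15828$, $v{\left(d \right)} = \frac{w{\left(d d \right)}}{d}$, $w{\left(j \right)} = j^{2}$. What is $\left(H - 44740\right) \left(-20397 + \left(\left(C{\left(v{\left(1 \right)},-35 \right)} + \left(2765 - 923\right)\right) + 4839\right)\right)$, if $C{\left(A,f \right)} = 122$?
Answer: $194149508$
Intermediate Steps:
$v{\left(d \right)} = d^{3}$ ($v{\left(d \right)} = \frac{\left(d d\right)^{2}}{d} = \frac{\left(d^{2}\right)^{2}}{d} = \frac{d^{4}}{d} = d^{3}$)
$H = 30458$ ($H = 14630 + 15828 = 30458$)
$\left(H - 44740\right) \left(-20397 + \left(\left(C{\left(v{\left(1 \right)},-35 \right)} + \left(2765 - 923\right)\right) + 4839\right)\right) = \left(30458 - 44740\right) \left(-20397 + \left(\left(122 + \left(2765 - 923\right)\right) + 4839\right)\right) = - 14282 \left(-20397 + \left(\left(122 + 1842\right) + 4839\right)\right) = - 14282 \left(-20397 + \left(1964 + 4839\right)\right) = - 14282 \left(-20397 + 6803\right) = \left(-14282\right) \left(-13594\right) = 194149508$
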